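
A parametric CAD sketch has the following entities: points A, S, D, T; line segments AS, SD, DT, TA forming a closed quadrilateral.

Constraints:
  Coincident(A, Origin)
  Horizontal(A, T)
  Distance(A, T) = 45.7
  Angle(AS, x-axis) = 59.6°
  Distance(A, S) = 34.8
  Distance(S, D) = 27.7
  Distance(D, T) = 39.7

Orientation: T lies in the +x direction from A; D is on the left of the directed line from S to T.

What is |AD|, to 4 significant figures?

58.92

Checks: |AT| = 45.70 ✓; |AS| = 34.80 ✓; |SD| = 27.70 ✓; |DT| = 39.70 ✓.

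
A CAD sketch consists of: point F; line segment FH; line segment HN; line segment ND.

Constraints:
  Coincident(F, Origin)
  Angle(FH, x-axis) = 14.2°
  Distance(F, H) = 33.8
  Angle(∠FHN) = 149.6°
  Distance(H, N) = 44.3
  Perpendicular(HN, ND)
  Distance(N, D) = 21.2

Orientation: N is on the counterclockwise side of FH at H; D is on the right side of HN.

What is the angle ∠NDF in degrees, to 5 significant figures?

62.459°

∠FHN = 149.6°, so HN runs at 14.2° + (180° − 149.6°) = 44.600° from the x-axis; with |HN| = 44.3, N = H + 44.3·(cos 44.600°, sin 44.600°) = (64.310, 39.397). HN ⟂ ND; with |ND| = 21.2 on the right of HN, D = N + 21.2·(0.70215, -0.71203) = (79.196, 24.302). Then cos ∠NDF = DN·DF / (|DN||DF|), giving 62.459°.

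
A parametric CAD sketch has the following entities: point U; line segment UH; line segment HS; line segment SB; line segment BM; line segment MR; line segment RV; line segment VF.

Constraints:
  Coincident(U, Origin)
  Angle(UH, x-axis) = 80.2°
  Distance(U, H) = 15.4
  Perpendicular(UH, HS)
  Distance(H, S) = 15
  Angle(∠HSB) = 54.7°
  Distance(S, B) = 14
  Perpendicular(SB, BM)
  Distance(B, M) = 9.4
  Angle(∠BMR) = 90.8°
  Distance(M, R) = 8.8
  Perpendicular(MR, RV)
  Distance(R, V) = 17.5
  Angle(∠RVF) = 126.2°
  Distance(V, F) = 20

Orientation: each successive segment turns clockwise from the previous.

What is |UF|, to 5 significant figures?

23.357

U is at the origin; UH runs at 80.2° with length 15.4, so H = (2.6212, 15.175). UH is perpendicular to HS, so HS runs at -9.8000°; with |HS| = 15.0, S = (17.402, 12.622). ∠HSB = 54.7° gives SB at -135.10° from the x-axis; with |SB| = 14.0, B = (7.4856, 2.7399). SB ⟂ BM, so BM runs at 134.90°; with |BM| = 9.4, M = (0.85039, 9.3983). ∠BMR = 90.8° gives MR at 45.700° from the x-axis; with |MR| = 8.8, R = (6.9964, 15.696). MR ⟂ RV, so RV runs at -44.300°; with |RV| = 17.5, V = (19.521, 3.4742). ∠RVF = 126.2° gives VF at -98.100° from the x-axis; with |VF| = 20.0, F = (16.703, -16.326). Then |UF| = |F − U| = 23.357.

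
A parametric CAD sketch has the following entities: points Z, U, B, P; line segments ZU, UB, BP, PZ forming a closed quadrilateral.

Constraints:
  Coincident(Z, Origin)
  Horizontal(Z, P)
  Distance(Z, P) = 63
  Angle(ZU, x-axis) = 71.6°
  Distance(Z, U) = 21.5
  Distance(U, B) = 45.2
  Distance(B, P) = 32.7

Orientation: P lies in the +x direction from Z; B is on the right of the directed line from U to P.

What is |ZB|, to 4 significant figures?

37.58

Checks: |UB| = 45.20 ✓; |BP| = 32.70 ✓.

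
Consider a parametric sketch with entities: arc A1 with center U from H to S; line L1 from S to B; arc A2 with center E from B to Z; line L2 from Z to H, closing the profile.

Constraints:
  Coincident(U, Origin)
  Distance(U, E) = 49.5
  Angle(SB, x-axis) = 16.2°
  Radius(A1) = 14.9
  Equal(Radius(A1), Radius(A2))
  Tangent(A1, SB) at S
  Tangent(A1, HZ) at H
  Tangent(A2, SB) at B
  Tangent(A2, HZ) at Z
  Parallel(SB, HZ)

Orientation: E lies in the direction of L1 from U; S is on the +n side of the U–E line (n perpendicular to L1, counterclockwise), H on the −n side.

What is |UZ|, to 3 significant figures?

51.7

The slot axis is L1's direction at 16.2°, so u = (cos 16.2°, sin 16.2°) = (0.960, 0.279) and n = (−sin 16.2°, cos 16.2°) = (-0.279, 0.960). U is at the origin and E lies 49.5 along u from U, so E = 49.5·u = (47.5, 13.8). Tangency of A1 to both parallel lines with radius 14.9 puts S and H at U ± 14.9·n: S = (-4.16, 14.3), H = (4.16, -14.3). Equal radii place B and Z the same way about E: B = E + 14.9·n = (43.4, 28.1), Z = E − 14.9·n = (51.7, -0.498). Then |UZ| = |Z − U| = 51.7.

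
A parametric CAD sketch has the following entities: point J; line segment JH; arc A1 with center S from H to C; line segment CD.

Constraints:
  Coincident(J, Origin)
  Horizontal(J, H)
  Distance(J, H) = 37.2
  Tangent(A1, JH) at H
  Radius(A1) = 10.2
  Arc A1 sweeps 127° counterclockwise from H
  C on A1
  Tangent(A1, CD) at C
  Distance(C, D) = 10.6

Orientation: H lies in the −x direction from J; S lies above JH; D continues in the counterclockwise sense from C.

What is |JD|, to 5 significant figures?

43.252

J is at the origin; JH is horizontal with |JH| = 37.2 and H on the −x side, so H = (-37.200, 0.0000). Since A1 is tangent to JH there, SH ⟂ JH, so S = H + (0, 10.2) = (-37.200, 10.200). On A1, H sits at bearing -90° from S; a 127° counterclockwise sweep puts C at bearing 37°, so C = S + 10.2·(cos 37°, sin 37°) = (-29.054, 16.339). A1 meets CD tangentially, so SC is at right angles to CD, so CD runs along (−sin 37°, cos 37°); with |CD| = 10.6, D = (-35.433, 24.804). Then |JD| = |D − J| = 43.252.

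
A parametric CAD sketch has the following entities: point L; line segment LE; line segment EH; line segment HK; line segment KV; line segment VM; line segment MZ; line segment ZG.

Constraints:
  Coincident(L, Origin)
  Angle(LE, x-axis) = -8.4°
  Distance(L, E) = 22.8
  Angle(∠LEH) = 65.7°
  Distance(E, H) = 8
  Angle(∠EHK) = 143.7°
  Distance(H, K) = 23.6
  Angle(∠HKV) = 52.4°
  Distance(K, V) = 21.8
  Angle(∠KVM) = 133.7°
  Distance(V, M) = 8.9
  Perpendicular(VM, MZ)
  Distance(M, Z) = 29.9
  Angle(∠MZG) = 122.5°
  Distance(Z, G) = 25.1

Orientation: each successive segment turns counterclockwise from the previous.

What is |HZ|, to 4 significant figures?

11.64

L is at the origin; LE runs at -8.4° with length 22.8, so E = (22.56, -3.331). ∠LEH = 65.7° gives EH at 105.9° from the x-axis; with |EH| = 8.0, H = (20.36, 4.363). ∠EHK = 143.7° gives HK at 142.2° from the x-axis; with |HK| = 23.6, K = (1.716, 18.83). ∠HKV = 52.4° gives KV at -90.20° from the x-axis; with |KV| = 21.8, V = (1.640, -2.972). ∠KVM = 133.7° gives VM at -43.90° from the x-axis; with |VM| = 8.9, M = (8.053, -9.143). The perpendicularity gives MZ at right angles to VM, so MZ runs at 46.10°; with |MZ| = 29.9, Z = (28.79, 12.40). Then |HZ| = |Z − H| = 11.64.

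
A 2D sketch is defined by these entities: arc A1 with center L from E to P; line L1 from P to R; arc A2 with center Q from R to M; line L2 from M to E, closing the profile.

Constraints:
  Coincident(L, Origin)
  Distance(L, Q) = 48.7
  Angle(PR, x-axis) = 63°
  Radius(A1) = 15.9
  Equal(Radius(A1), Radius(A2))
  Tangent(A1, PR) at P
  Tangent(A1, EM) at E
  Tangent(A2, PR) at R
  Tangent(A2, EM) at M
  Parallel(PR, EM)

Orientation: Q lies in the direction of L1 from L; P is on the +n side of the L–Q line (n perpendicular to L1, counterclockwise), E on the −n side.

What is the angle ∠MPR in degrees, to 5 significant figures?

33.144°

The slot axis is L1's direction at 63.0°, so u = (cos 63.0°, sin 63.0°) = (0.45399, 0.89101) and n = (−sin 63.0°, cos 63.0°) = (-0.89101, 0.45399). L is at the origin and Q lies 48.7 along u from L, so Q = 48.7·u = (22.109, 43.392). Tangency of A1 to both parallel lines with radius 15.9 puts P and E at L ± 15.9·n: P = (-14.167, 7.2184), E = (14.167, -7.2184). Equal radii place R and M the same way about Q: R = Q + 15.9·n = (7.9423, 50.610), M = Q − 15.9·n = (36.276, 36.174). Then cos ∠MPR = PM·PR / (|PM||PR|), giving 33.144°.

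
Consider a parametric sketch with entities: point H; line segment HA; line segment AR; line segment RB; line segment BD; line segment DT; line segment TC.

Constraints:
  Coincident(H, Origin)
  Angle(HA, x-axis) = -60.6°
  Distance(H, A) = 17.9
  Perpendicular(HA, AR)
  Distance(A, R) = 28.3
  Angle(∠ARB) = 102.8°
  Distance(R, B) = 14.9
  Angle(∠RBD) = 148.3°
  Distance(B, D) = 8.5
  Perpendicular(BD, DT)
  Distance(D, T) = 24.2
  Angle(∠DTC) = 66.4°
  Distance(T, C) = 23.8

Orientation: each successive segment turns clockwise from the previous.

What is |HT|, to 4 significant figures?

6.743

H is at the origin; HA runs at -60.6° with length 17.9, so A = (8.787, -15.59). The perpendicularity gives AR at right angles to HA, so AR runs at -150.6°; with |AR| = 28.3, R = (-15.87, -29.49). ∠ARB = 102.8° gives RB at 132.2° from the x-axis; with |RB| = 14.9, B = (-25.88, -18.45). ∠RBD = 148.3° gives BD at 100.5° from the x-axis; with |BD| = 8.5, D = (-27.43, -10.09). BD ⟂ DT, so DT runs at 10.50°; with |DT| = 24.2, T = (-3.631, -5.682). Then |HT| = |T − H| = 6.743.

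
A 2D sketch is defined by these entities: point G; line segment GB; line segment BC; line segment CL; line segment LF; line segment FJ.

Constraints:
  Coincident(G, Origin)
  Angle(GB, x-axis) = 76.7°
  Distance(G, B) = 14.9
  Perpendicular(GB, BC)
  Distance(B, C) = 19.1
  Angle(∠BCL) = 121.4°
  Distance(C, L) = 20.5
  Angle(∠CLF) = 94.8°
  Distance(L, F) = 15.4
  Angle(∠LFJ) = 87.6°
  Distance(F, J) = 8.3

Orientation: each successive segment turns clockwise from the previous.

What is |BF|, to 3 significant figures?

31.8

G is at the origin; GB runs at 76.7° with length 14.9, so B = (3.43, 14.5). The perpendicularity gives BC at right angles to GB, so BC runs at -13.3°; with |BC| = 19.1, C = (22.0, 10.1). ∠BCL = 121.4° gives CL at -71.9° from the x-axis; with |CL| = 20.5, L = (28.4, -9.38). ∠CLF = 94.8° gives LF at -157° from the x-axis; with |LF| = 15.4, F = (14.2, -15.4). Then |BF| = |F − B| = 31.8.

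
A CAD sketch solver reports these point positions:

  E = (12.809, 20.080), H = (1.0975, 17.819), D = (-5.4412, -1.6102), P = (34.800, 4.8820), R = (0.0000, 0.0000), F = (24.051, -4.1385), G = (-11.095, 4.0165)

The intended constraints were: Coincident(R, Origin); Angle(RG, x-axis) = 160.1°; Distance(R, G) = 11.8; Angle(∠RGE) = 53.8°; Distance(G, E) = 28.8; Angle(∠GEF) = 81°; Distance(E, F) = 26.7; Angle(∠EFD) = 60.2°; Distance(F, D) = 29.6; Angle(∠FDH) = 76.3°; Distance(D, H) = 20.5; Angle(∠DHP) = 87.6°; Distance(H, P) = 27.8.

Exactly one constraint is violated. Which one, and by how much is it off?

Distance(H, P) = 27.8 — off by 8.30.

R = (0.00, 0.00) ✓; RG at 160.1° ✓; |RG| = 11.80 ✓; ∠RGE = 53.80° ✓; |GE| = 28.80 ✓; ∠GEF = 81.00° ✓; |EF| = 26.70 ✓; ∠EFD = 60.20° ✓; |FD| = 29.60 ✓; ∠FDH = 76.30° ✓; |DH| = 20.50 ✓; ∠DHP = 87.60° ✓; |HP| = 36.10 ✗.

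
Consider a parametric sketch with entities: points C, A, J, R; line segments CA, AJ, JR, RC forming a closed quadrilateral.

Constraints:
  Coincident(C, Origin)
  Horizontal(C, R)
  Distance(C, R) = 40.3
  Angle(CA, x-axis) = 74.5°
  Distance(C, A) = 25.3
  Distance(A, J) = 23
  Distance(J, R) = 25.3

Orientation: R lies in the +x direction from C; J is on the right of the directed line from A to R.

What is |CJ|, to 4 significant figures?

15.46

Checks: |AJ| = 23.00 ✓; |JR| = 25.30 ✓.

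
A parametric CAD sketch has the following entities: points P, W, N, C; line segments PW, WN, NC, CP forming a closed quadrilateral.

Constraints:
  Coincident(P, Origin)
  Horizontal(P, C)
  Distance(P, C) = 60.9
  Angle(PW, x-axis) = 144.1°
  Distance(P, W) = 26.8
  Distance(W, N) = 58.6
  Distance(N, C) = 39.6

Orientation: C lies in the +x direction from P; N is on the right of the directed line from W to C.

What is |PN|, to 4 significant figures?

31.80

Checks: |WN| = 58.60 ✓; |NC| = 39.60 ✓.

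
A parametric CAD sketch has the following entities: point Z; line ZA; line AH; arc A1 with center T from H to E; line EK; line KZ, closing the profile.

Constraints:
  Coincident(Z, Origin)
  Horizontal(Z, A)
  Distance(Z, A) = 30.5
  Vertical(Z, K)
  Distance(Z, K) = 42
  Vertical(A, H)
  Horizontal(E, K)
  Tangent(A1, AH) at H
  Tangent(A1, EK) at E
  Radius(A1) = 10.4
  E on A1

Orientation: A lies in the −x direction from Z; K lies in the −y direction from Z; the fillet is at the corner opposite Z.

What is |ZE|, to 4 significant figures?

46.56

Z is at the origin; Z and A share the same y with |ZA| = 30.5 and A on the −x side, so A = (-30.50, 0.000). Z and K share the same x with |ZK| = 42.0 and K on the −y side, so K = (0.000, -42.00). The virtual corner opposite Z is at (-30.50, -42.00). A1 meets AH tangentially, so TH is at right angles to AH and the tangent condition forces TE to be normal to EK, with radius 10.4, so the center T sits 10.4 in from both sides at T = (-20.10, -31.60). That places the tangent points at H = (-30.50, -31.60) on AH and E = (-20.10, -42.00) on EK. Then |ZE| = |E − Z| = 46.56.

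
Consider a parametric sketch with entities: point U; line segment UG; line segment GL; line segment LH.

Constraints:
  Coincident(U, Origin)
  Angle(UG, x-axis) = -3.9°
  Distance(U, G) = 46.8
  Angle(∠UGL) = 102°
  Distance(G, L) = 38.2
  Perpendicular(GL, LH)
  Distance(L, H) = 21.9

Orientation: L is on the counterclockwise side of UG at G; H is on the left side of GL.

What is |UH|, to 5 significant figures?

53.548

∠UGL = 102.0°, so GL runs at -3.9° + (180° − 102.0°) = 74.100° from the x-axis; with |GL| = 38.2, L = G + 38.2·(cos 74.100°, sin 74.100°) = (57.157, 33.555). The perpendicularity gives LH at right angles to GL; with |LH| = 21.9 on the left of GL, H = L + 21.9·(-0.96174, 0.27396) = (36.095, 39.555). Then |UH| = |H − U| = 53.548.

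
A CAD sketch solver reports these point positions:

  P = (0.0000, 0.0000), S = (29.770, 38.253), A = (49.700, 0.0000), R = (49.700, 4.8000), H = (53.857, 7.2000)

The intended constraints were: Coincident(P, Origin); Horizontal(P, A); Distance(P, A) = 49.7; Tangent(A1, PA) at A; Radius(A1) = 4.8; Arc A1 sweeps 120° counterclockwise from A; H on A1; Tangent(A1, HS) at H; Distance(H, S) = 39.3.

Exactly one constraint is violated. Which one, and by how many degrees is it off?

Tangent(A1, HS) at H — off by 7.80°.

P = (0.00, 0.00) ✓; P.y = 0.00, A.y = 0.00 ✓; |PA| = 49.70 ✓; ∠(RA, AP) = 90.00° ✓; |RA| = 4.800 ✓; bearing(R→H) − bearing(R→A) = 120.0° ✓; |RH| = 4.800 ✓; ∠(RH, HS) = 82.20° ✗; |HS| = 39.30 ✓.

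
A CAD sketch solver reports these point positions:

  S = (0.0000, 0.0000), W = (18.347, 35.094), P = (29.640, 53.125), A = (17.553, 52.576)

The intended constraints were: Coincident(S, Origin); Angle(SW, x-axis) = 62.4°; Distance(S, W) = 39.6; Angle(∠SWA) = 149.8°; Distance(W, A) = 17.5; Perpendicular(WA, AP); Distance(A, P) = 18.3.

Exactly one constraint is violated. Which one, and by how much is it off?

Distance(A, P) = 18.3 — off by 6.20.

S = (0.00, 0.00) ✓; SW at 62.40° ✓; |SW| = 39.60 ✓; ∠SWA = 149.8° ✓; |WA| = 17.50 ✓; ∠(WA, AP) = 90.00° ✓; |AP| = 12.10 ✗.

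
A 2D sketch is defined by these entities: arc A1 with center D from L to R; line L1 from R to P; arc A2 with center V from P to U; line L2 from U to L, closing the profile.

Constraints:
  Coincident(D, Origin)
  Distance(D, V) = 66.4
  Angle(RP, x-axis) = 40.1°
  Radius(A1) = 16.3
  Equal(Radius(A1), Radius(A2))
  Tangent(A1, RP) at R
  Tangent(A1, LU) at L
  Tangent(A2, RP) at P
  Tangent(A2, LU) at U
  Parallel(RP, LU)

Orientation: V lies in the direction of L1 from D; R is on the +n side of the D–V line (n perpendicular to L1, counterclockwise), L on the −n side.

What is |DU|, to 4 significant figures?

68.37

The slot axis is L1's direction at 40.1°, so u = (cos 40.1°, sin 40.1°) = (0.7649, 0.6441) and n = (−sin 40.1°, cos 40.1°) = (-0.6441, 0.7649). D is at the origin and V lies 66.4 along u from D, so V = 66.4·u = (50.79, 42.77). Tangency of A1 to both parallel lines with radius 16.3 puts R and L at D ± 16.3·n: R = (-10.50, 12.47), L = (10.50, -12.47). Equal radii place P and U the same way about V: P = V + 16.3·n = (40.29, 55.24), U = V − 16.3·n = (61.29, 30.30). Then |DU| = |U − D| = 68.37.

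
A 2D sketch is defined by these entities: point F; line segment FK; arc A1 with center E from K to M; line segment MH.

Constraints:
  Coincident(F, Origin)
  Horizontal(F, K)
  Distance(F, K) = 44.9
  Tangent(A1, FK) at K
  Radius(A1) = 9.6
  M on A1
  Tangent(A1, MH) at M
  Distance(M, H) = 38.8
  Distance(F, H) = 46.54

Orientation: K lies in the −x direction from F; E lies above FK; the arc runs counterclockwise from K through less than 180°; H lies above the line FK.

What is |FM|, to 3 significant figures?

36.5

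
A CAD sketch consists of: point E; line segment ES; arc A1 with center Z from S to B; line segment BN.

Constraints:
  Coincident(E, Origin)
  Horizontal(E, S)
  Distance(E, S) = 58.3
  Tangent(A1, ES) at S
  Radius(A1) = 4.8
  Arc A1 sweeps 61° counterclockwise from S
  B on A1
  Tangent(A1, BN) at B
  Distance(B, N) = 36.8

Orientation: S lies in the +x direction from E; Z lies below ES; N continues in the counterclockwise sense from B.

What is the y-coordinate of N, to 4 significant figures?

-34.66

On A1, S sits at bearing 90° from Z; a 61° counterclockwise sweep puts B at bearing 151°, so B = Z + 4.8·(cos 151°, sin 151°) = (54.10, -2.473). Tangency of A1 to BN means the radius ZB is perpendicular to BN, so BN runs along (−sin 151°, cos 151°); with |BN| = 36.8, N = (36.26, -34.66). So N.y = -34.66.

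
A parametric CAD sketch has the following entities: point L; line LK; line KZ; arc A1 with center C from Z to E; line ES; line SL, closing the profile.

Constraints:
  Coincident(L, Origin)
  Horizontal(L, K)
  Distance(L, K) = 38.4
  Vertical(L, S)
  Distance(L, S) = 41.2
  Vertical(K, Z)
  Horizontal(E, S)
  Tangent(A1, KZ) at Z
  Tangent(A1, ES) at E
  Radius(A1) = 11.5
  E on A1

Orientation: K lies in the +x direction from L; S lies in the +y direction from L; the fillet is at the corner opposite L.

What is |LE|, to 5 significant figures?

49.204

The virtual corner opposite L is at (38.400, 41.200). The tangent condition forces CZ to be normal to KZ and tangency of A1 to ES means the radius CE is perpendicular to ES, with radius 11.5, so the center C sits 11.5 in from both sides at C = (26.900, 29.700). That places the tangent points at Z = (38.400, 29.700) on KZ and E = (26.900, 41.200) on ES. Then |LE| = |E − L| = 49.204.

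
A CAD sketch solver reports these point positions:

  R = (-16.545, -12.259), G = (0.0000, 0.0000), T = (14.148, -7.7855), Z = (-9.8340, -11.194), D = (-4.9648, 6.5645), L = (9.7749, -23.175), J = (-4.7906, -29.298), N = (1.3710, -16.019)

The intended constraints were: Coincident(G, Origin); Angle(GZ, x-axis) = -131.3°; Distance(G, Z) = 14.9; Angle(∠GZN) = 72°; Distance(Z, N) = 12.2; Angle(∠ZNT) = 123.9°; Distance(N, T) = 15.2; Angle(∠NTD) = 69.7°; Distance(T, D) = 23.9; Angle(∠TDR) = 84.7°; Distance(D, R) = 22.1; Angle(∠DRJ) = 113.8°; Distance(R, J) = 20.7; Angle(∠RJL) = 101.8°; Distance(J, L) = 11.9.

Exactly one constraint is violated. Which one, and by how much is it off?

Distance(J, L) = 11.9 — off by 3.90.

G = (0.00, 0.00) ✓; GZ at -131.3° ✓; |GZ| = 14.90 ✓; ∠GZN = 72.00° ✓; |ZN| = 12.20 ✓; ∠ZNT = 123.9° ✓; |NT| = 15.20 ✓; ∠NTD = 69.70° ✓; |TD| = 23.90 ✓; ∠TDR = 84.70° ✓; |DR| = 22.10 ✓; ∠DRJ = 113.8° ✓; |RJ| = 20.70 ✓; ∠RJL = 101.8° ✓; |JL| = 15.80 ✗.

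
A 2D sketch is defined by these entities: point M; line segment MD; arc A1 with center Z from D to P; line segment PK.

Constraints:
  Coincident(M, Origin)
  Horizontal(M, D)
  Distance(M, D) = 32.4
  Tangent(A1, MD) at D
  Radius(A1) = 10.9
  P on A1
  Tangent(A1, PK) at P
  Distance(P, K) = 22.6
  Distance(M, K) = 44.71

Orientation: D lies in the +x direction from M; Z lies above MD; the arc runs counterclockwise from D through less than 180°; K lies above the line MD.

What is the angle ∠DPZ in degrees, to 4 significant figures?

26.19°

M is at the origin; MD is horizontal with |MD| = 32.4 and D on the +x side, so D = (32.40, 0.000). The tangent condition forces ZD to be normal to MD, so Z = D + (0, 10.9) = (32.40, 10.90). Since ZP ⟂ PK (tangency), |ZK| = √(10.9² + 22.6²) = 25.09 regardless of where P sits on A1. So K lies on both circle(M, 44.71) and circle(Z, 25.09); the above-MD intersection is K = (27.24, 35.45). P is the foot of the tangent from K: P = (41.03, 17.55).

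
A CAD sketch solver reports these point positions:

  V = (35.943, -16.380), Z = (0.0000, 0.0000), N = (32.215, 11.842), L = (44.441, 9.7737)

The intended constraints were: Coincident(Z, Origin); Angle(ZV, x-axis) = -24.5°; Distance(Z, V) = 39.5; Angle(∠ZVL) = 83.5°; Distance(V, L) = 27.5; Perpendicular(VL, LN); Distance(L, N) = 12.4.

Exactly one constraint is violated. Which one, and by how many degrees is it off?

Perpendicular(VL, LN) — off by 8.40°.

Z = (0.00, 0.00) ✓; ZV at -24.50° ✓; |ZV| = 39.50 ✓; ∠ZVL = 83.50° ✓; |VL| = 27.50 ✓; ∠(VL, LN) = 98.40° ✗; |LN| = 12.40 ✓.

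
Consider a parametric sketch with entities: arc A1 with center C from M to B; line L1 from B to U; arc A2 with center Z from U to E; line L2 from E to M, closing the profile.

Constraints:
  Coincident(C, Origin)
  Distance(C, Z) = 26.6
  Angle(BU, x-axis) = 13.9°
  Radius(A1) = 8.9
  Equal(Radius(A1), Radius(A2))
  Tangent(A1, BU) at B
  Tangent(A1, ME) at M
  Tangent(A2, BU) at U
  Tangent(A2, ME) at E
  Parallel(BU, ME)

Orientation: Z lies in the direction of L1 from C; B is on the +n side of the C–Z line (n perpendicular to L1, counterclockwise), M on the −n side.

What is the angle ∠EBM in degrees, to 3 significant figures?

56.2°

The slot axis is L1's direction at 13.9°, so u = (cos 13.9°, sin 13.9°) = (0.971, 0.240) and n = (−sin 13.9°, cos 13.9°) = (-0.240, 0.971). C is at the origin and Z lies 26.6 along u from C, so Z = 26.6·u = (25.8, 6.39). Tangency of A1 to both parallel lines with radius 8.9 puts B and M at C ± 8.9·n: B = (-2.14, 8.64), M = (2.14, -8.64). Equal radii place U and E the same way about Z: U = Z + 8.9·n = (23.7, 15.0), E = Z − 8.9·n = (28.0, -2.25). Then cos ∠EBM = BE·BM / (|BE||BM|), giving 56.2°.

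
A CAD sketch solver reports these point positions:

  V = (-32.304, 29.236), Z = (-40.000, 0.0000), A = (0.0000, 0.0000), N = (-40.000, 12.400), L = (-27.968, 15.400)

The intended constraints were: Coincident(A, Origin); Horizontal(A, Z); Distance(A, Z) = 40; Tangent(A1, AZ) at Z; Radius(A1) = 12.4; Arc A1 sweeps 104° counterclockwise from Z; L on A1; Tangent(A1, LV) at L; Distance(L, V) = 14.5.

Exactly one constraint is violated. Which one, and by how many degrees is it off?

Tangent(A1, LV) at L — off by 3.40°.

A = (0.00, 0.00) ✓; A.y = 0.00, Z.y = 0.00 ✓; |AZ| = 40.00 ✓; ∠(NZ, ZA) = 90.00° ✓; |NZ| = 12.40 ✓; bearing(N→L) − bearing(N→Z) = 104.0° ✓; |NL| = 12.40 ✓; ∠(NL, LV) = 86.60° ✗; |LV| = 14.50 ✓.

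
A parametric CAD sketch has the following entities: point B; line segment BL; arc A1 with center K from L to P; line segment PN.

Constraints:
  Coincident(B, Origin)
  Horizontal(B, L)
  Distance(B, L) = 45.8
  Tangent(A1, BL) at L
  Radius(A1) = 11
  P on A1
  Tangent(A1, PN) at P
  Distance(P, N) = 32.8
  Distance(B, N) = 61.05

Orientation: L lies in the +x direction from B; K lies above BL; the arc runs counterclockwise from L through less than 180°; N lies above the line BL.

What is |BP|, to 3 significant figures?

57.9

B is at the origin; B and L share the same y with |BL| = 45.8 and L on the +x side, so L = (45.8, 0.00). Tangency of A1 to BL means the radius KL is perpendicular to BL, so K = L + (0, 11) = (45.8, 11.0). Since KP ⟂ PN (tangency), |KN| = √(11.0² + 32.8²) = 34.6 regardless of where P sits on A1. So N lies on both circle(B, 61.05) and circle(K, 34.6); the above-BL intersection is N = (41.0, 45.3). P is the foot of the tangent from N: P = (55.6, 15.9).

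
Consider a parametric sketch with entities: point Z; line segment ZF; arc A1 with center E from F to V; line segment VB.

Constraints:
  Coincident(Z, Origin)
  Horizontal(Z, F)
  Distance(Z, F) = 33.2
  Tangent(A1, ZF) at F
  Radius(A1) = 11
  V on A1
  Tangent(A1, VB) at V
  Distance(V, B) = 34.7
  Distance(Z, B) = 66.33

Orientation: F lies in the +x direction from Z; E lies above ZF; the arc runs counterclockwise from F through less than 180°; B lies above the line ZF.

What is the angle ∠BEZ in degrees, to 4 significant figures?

136.6°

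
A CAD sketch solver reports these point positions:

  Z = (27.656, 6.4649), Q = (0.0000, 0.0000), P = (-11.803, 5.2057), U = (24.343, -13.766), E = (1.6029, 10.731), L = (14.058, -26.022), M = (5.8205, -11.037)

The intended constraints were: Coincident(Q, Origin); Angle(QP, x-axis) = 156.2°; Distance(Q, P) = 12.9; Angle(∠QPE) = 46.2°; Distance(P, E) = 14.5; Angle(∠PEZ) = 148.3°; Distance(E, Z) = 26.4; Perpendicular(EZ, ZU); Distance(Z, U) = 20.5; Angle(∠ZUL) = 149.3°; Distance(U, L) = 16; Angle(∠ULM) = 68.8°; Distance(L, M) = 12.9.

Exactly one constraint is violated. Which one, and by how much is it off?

Distance(L, M) = 12.9 — off by 4.20.

Q = (0.00, 0.00) ✓; QP at 156.2° ✓; |QP| = 12.90 ✓; ∠QPE = 46.20° ✓; |PE| = 14.50 ✓; ∠PEZ = 148.3° ✓; |EZ| = 26.40 ✓; ∠(EZ, ZU) = 90.00° ✓; |ZU| = 20.50 ✓; ∠ZUL = 149.3° ✓; |UL| = 16.00 ✓; ∠ULM = 68.80° ✓; |LM| = 17.10 ✗.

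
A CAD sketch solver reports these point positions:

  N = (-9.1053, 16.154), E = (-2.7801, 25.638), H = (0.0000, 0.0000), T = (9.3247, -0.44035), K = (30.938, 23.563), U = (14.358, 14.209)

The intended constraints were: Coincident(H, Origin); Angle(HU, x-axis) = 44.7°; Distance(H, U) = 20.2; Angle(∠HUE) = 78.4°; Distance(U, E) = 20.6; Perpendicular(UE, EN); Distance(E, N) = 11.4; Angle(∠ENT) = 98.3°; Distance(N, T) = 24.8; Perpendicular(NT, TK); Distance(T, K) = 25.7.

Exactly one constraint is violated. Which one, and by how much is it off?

Distance(T, K) = 25.7 — off by 6.60.

H = (0.00, 0.00) ✓; HU at 44.70° ✓; |HU| = 20.20 ✓; ∠HUE = 78.40° ✓; |UE| = 20.60 ✓; ∠(UE, EN) = 90.00° ✓; |EN| = 11.40 ✓; ∠ENT = 98.30° ✓; |NT| = 24.80 ✓; ∠(NT, TK) = 90.00° ✓; |TK| = 32.30 ✗.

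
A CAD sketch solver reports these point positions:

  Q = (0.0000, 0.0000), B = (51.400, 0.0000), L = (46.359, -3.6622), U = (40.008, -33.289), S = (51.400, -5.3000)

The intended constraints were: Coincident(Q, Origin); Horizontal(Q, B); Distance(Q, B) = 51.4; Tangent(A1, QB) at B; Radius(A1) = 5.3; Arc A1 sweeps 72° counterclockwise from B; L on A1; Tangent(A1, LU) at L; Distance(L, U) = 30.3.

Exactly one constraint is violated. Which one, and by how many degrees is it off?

Tangent(A1, LU) at L — off by 5.90°.

Q = (0.00, 0.00) ✓; Q.y = 0.00, B.y = 0.00 ✓; |QB| = 51.40 ✓; ∠(SB, BQ) = 90.00° ✓; |SB| = 5.300 ✓; bearing(S→L) − bearing(S→B) = 72.00° ✓; |SL| = 5.300 ✓; ∠(SL, LU) = 84.10° ✗; |LU| = 30.30 ✓.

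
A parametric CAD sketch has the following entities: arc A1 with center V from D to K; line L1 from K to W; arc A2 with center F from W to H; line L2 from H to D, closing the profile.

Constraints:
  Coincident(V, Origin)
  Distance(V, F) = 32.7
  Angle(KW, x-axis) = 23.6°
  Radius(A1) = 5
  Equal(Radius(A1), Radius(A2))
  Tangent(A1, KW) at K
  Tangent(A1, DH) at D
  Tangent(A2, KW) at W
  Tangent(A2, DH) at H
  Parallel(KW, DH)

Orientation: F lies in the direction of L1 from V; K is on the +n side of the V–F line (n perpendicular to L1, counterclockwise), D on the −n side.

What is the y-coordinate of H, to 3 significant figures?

8.51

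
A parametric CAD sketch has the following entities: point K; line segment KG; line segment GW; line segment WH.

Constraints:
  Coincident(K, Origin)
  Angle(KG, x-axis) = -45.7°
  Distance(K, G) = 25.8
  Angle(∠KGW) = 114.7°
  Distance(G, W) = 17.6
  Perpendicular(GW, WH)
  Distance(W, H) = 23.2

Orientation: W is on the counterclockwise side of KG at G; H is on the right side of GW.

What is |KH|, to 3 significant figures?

54.6

K is at the origin; KG runs at -45.7° with length 25.8, so G = 25.8·(cos -45.7°, sin -45.7°) = (18.0, -18.5). ∠KGW = 114.7°, so GW runs at -45.7° + (180° − 114.7°) = 19.6° from the x-axis; with |GW| = 17.6, W = G + 17.6·(cos 19.6°, sin 19.6°) = (34.6, -12.6). GW is perpendicular to WH; with |WH| = 23.2 on the right of GW, H = W + 23.2·(0.335, -0.942) = (42.4, -34.4). Then |KH| = |H − K| = 54.6.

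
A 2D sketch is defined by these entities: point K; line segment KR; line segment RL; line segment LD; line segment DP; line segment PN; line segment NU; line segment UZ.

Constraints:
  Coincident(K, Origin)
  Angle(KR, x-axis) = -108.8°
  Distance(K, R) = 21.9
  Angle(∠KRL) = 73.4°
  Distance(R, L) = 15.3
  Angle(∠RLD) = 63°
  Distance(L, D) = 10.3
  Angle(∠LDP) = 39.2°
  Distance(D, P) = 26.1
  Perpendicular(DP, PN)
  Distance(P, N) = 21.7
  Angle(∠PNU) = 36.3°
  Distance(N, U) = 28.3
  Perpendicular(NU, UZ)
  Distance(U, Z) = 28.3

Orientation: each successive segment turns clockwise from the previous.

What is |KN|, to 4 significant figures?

46.46

∠LDP = 39.2° gives DP at -113.2° from the x-axis; with |DP| = 26.1, P = (-20.68, -31.09). The perpendicularity gives PN at right angles to DP, so PN runs at 156.8°; with |PN| = 21.7, N = (-40.63, -22.54). Then |KN| = |N − K| = 46.46.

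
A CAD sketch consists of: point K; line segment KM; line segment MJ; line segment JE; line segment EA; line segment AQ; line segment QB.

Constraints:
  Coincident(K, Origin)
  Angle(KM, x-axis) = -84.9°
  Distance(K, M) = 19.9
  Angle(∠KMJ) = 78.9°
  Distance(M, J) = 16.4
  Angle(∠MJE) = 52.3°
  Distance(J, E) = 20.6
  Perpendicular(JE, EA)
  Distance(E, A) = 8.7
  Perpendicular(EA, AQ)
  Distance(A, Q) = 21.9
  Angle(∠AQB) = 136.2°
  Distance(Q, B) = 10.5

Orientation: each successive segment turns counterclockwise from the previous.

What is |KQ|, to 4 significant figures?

26.68

K is at the origin; KM runs at -84.9° with length 19.9, so M = (1.769, -19.82). ∠KMJ = 78.9° gives MJ at 16.20° from the x-axis; with |MJ| = 16.4, J = (17.52, -15.25). ∠MJE = 52.3° gives JE at 143.9° from the x-axis; with |JE| = 20.6, E = (0.8732, -3.108). JE is perpendicular to EA, so EA runs at -126.1°; with |EA| = 8.7, A = (-4.253, -10.14). EA ⟂ AQ, so AQ runs at -36.10°; with |AQ| = 21.9, Q = (13.44, -23.04). Then |KQ| = |Q − K| = 26.68.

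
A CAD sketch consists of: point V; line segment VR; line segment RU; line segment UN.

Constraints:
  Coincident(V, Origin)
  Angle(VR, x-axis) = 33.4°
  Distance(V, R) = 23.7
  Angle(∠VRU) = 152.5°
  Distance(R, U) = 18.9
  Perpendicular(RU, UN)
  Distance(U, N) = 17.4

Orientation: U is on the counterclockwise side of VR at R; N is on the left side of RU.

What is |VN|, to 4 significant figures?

40.44

∠VRU = 152.5°, so RU runs at 33.4° + (180° − 152.5°) = 60.90° from the x-axis; with |RU| = 18.9, U = R + 18.9·(cos 60.90°, sin 60.90°) = (28.98, 29.56). RU is perpendicular to UN; with |UN| = 17.4 on the left of RU, N = U + 17.4·(-0.8738, 0.4863) = (13.77, 38.02). Then |VN| = |N − V| = 40.44.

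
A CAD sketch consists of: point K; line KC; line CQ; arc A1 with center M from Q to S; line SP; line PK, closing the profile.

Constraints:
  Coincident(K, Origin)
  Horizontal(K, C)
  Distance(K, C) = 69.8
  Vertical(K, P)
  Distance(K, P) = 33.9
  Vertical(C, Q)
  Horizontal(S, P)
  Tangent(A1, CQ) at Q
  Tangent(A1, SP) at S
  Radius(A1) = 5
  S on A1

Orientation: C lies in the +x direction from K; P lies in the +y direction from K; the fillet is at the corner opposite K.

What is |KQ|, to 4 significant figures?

75.55

K is at the origin; K and C share the same y with |KC| = 69.8 and C on the +x side, so C = (69.80, 0.000). K and P share the same x with |KP| = 33.9 and P on the +y side, so P = (0.000, 33.90). The virtual corner opposite K is at (69.80, 33.90). The tangent condition forces MQ to be normal to CQ and A1 meets SP tangentially, so MS is at right angles to SP, with radius 5.0, so the center M sits 5.0 in from both sides at M = (64.80, 28.90). That places the tangent points at Q = (69.80, 28.90) on CQ and S = (64.80, 33.90) on SP. Then |KQ| = |Q − K| = 75.55.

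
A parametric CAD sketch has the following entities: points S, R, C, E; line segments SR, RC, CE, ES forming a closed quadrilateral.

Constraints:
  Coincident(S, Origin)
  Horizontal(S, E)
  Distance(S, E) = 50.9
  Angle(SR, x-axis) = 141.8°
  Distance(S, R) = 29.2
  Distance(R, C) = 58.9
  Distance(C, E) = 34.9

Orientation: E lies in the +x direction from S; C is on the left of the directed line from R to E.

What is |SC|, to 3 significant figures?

46.3

S is at the origin; S and E share the same y with |SE| = 50.9 and E in +x, so E = (50.9, 0). SR runs at 141.8° with |SR| = 29.2, so R = (-22.9, 18.1). C is determined by |RC| = 58.9 and |CE| = 34.9 together: it lies at the intersection of circle(R, 58.9) and circle(E, 34.9). With |RE| = 76.0, the foot of the radical line on RE is 52.8 from R and the perpendicular offset is √(58.9² − 52.8²) = 26.1. Taking the left-of-RE solution: C = (34.6, 30.8).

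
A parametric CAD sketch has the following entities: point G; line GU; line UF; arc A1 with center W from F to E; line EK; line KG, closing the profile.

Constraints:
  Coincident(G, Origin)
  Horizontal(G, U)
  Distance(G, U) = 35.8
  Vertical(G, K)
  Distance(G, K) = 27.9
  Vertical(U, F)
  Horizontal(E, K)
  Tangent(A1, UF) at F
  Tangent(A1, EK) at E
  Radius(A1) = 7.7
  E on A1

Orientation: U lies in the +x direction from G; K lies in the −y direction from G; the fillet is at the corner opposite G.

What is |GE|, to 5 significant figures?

39.598

The virtual corner opposite G is at (35.800, -27.900). Since A1 is tangent to UF there, WF ⟂ UF and A1 meets EK tangentially, so WE is at right angles to EK, with radius 7.7, so the center W sits 7.7 in from both sides at W = (28.100, -20.200). That places the tangent points at F = (35.800, -20.200) on UF and E = (28.100, -27.900) on EK. Then |GE| = |E − G| = 39.598.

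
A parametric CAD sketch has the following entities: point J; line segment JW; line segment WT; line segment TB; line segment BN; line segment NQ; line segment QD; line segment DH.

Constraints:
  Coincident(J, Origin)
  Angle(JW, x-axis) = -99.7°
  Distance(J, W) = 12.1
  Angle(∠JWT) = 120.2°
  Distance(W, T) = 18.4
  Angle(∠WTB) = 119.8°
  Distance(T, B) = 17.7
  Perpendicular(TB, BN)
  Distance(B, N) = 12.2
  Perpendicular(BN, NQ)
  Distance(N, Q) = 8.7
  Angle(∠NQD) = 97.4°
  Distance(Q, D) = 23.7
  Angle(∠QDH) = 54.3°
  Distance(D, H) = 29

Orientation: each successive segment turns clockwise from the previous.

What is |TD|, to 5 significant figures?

12.772

J is at the origin; JW runs at -99.7° with length 12.1, so W = (-2.0387, -11.927). ∠JWT = 120.2° gives WT at -159.50° from the x-axis; with |WT| = 18.4, T = (-19.273, -18.371). ∠WTB = 119.8° gives TB at 140.30° from the x-axis; with |TB| = 17.7, B = (-32.892, -7.0646). TB is perpendicular to BN, so BN runs at 50.300°; with |BN| = 12.2, N = (-25.099, 2.3220). The perpendicularity gives NQ at right angles to BN, so NQ runs at -39.700°; with |NQ| = 8.7, Q = (-18.405, -3.2352). ∠NQD = 97.4° gives QD at -122.30° from the x-axis; with |QD| = 23.7, D = (-31.069, -23.268). Then |TD| = |D − T| = 12.772.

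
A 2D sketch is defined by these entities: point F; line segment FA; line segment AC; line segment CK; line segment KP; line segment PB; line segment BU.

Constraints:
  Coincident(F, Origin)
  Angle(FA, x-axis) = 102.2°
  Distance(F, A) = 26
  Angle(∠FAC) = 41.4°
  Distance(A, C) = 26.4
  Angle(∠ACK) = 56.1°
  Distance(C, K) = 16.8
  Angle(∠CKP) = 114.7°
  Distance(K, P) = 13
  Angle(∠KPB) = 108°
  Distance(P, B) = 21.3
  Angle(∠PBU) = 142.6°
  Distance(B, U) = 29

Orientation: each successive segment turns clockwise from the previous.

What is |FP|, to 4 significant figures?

16.21

F is at the origin; FA runs at 102.2° with length 26.0, so A = (-5.494, 25.41). ∠FAC = 41.4° gives AC at -36.40° from the x-axis; with |AC| = 26.4, C = (15.75, 9.747). ∠ACK = 56.1° gives CK at -160.3° from the x-axis; with |CK| = 16.8, K = (-0.06195, 4.083). ∠CKP = 114.7° gives KP at 134.4° from the x-axis; with |KP| = 13.0, P = (-9.158, 13.37). Then |FP| = |P − F| = 16.21.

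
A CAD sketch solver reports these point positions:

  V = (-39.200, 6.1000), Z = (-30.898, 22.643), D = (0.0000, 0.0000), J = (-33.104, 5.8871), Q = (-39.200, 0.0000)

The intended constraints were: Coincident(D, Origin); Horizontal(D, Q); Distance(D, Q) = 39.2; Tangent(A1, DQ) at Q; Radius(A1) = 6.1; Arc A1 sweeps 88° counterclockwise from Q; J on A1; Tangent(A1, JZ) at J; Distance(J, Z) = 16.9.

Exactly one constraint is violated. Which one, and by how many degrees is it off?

Tangent(A1, JZ) at J — off by 5.50°.

D = (0.00, 0.00) ✓; D.y = 0.00, Q.y = 0.00 ✓; |DQ| = 39.20 ✓; ∠(VQ, QD) = 90.00° ✓; |VQ| = 6.100 ✓; bearing(V→J) − bearing(V→Q) = 88.00° ✓; |VJ| = 6.100 ✓; ∠(VJ, JZ) = 95.50° ✗; |JZ| = 16.90 ✓.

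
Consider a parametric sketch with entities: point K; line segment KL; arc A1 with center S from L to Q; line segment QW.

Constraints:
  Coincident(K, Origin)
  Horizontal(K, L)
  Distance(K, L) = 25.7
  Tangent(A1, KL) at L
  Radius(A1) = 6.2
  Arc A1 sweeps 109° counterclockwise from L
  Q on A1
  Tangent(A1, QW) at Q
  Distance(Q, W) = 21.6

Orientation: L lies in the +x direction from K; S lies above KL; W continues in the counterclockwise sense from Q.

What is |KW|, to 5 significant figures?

37.710

On A1, L sits at bearing -90° from S; a 109° counterclockwise sweep puts Q at bearing 19°, so Q = S + 6.2·(cos 19°, sin 19°) = (31.562, 8.2185). Tangency of A1 to QW means the radius SQ is perpendicular to QW, so QW runs along (−sin 19°, cos 19°); with |QW| = 21.6, W = (24.530, 28.642). Then |KW| = |W − K| = 37.710.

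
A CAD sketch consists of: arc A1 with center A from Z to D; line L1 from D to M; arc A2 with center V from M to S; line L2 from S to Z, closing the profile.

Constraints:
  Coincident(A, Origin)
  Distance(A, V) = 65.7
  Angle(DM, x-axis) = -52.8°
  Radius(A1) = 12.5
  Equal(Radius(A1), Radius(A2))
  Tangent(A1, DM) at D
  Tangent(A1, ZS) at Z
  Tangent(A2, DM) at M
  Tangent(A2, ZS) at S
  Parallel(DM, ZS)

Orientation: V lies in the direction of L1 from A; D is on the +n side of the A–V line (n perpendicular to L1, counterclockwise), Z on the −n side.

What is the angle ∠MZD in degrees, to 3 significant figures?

69.2°

The slot axis is L1's direction at -52.8°, so u = (cos -52.8°, sin -52.8°) = (0.605, -0.797) and n = (−sin -52.8°, cos -52.8°) = (0.797, 0.605). A is at the origin and V lies 65.7 along u from A, so V = 65.7·u = (39.7, -52.3). Tangency of A1 to both parallel lines with radius 12.5 puts D and Z at A ± 12.5·n: D = (9.96, 7.56), Z = (-9.96, -7.56). Equal radii place M and S the same way about V: M = V + 12.5·n = (49.7, -44.8), S = V − 12.5·n = (29.8, -59.9). Then cos ∠MZD = ZM·ZD / (|ZM||ZD|), giving 69.2°.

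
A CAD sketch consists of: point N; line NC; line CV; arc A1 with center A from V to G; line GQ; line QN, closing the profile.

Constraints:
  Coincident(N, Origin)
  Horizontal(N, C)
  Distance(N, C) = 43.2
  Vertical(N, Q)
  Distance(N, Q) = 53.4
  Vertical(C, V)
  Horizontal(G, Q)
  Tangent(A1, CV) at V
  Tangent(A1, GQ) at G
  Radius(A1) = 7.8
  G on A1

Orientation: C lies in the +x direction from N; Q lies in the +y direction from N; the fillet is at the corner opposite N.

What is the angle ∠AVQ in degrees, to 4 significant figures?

10.23°

The virtual corner opposite N is at (43.20, 53.40). Since A1 is tangent to CV there, AV ⟂ CV and since A1 is tangent to GQ there, AG ⟂ GQ, with radius 7.8, so the center A sits 7.8 in from both sides at A = (35.40, 45.60). That places the tangent points at V = (43.20, 45.60) on CV and G = (35.40, 53.40) on GQ. Then cos ∠AVQ = VA·VQ / (|VA||VQ|), giving 10.23°.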